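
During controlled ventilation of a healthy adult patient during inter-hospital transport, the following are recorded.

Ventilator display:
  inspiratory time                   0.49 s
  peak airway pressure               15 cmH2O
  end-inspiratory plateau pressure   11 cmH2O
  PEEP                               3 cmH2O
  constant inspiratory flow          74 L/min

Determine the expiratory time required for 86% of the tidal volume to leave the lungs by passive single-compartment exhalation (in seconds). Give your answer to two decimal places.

0.48

Flow: 74 L/min ÷ 60 = 1.2333 L/s.
Vt = flow × Ti = 1.2333 L/s × 0.49 s × 1000 mL/L = 604.32 mL.
R = (PIP − Pplat)/V̇ = (15 − 11) / 1.2333 = 4.0/1.2333 = 3.243 cmH2O·s/L.
C = Vt/(Pplat − PEEP) = 604.32 / (11 − 3) = 604.32/8.0 = 75.54 mL/cmH2O.
τ = R × C = 3.243 × 0.07554 L/cmH2O = 0.245 s.
t = −τ·ln(1 − 0.86) = −0.245·ln(0.14) = 0.4817 s.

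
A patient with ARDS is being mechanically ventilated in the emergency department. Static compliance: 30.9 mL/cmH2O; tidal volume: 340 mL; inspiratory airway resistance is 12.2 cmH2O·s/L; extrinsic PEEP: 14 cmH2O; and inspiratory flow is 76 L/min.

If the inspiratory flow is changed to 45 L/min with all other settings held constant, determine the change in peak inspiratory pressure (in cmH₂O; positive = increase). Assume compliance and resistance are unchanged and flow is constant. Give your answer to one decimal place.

-6.3

Flow: 76 L/min ÷ 60 = 1.2667 L/s.
New flow: 45 L/min ÷ 60 = 0.75 L/s.
PIP = Vt/C + R·V̇ + PEEP (constant-flow equation of motion).
Only the resistive term changes: ΔPIP = R × ΔV̇ = 12.2 × (0.75 − 1.2667) = 12.2 × -0.5167 = -6.304 cmH2O.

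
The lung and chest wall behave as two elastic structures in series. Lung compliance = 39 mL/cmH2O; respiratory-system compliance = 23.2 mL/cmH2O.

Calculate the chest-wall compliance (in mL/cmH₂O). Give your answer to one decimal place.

1/Ccw = 1/Crs − 1/CL.
1/Ccw = 1/23.2 − 1/39 = 0.01746.
Ccw = 57.274 mL/cmH2O.

57.3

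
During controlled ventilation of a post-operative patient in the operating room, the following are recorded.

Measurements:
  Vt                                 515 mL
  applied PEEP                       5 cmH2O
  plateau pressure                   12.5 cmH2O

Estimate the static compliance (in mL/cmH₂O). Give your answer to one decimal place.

Cstat = Vt / (Pplat − PEEP) = 515 / (12.5 − 5) = 515 / 7.5 = 68.667 mL/cmH2O.

68.7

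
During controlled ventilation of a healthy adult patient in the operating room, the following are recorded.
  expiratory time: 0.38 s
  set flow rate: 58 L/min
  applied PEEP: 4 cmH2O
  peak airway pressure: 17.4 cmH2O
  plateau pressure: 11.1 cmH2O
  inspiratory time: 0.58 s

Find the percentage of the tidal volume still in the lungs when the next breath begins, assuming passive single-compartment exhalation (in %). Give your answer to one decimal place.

47.8

Flow: 58 L/min ÷ 60 = 0.9667 L/s.
Vt = flow × Ti = 0.9667 L/s × 0.58 s × 1000 mL/L = 560.69 mL.
R = (PIP − Pplat)/V̇ = (17.4 − 11.1) / 0.9667 = 6.3/0.9667 = 6.517 cmH2O·s/L.
C = Vt/(Pplat − PEEP) = 560.69 / (11.1 − 4) = 560.69/7.1 = 78.97 mL/cmH2O.
τ = R × C = 6.517 × 0.07897 L/cmH2O = 0.5146 s.
Fraction remaining at end-expiration = e^(−Te/τ) = e^(−0.38/0.5146) = 0.4779 → 47.79%.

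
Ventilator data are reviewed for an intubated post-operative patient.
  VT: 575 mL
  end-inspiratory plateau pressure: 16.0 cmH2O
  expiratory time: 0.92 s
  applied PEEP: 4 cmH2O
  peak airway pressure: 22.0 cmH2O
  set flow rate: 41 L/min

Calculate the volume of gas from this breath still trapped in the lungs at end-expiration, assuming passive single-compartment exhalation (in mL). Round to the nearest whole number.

Flow: 41 L/min ÷ 60 = 0.6833 L/s.
R = (PIP − Pplat)/V̇ = (22.0 − 16.0) / 0.6833 = 6.0/0.6833 = 8.781 cmH2O·s/L.
C = Vt/(Pplat − PEEP) = 575.0 / (16.0 − 4) = 575.0/12.0 = 47.917 mL/cmH2O.
τ = R × C = 8.781 × 0.04792 L/cmH2O = 0.4208 s.
Fraction remaining = e^(−Te/τ) = e^(−0.92/0.4208) = 0.1123.
Trapped volume = 575.0 × 0.1123 = 64.573 mL.

65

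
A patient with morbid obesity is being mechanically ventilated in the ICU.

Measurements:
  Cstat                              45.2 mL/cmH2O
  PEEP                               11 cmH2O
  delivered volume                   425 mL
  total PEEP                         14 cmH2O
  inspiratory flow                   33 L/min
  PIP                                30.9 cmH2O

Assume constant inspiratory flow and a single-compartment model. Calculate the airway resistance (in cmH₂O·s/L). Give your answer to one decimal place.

Flow: 33 L/min ÷ 60 = 0.55 L/s.
Total PEEP = 14 cmH2O (set 11 + intrinsic 3); this is the baseline alveolar pressure.
Equation of motion (constant flow): PIP = Vt/C + R·V̇ + PEEP.
R·V̇ = PIP − Vt/C − PEEP = 30.9 − 425/45.2 − 14 = 30.9 − 9.403 − 14 = 7.497 cmH2O.
R = 7.497 / 0.55 = 13.631 cmH2O·s/L.

13.6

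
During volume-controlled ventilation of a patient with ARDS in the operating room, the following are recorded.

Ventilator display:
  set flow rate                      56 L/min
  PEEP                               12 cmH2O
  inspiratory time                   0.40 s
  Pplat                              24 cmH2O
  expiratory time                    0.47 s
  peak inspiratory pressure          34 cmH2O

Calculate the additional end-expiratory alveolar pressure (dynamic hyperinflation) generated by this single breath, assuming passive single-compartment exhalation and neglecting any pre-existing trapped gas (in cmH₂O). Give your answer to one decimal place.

Flow: 56 L/min ÷ 60 = 0.9333 L/s.
Vt = flow × Ti = 0.9333 L/s × 0.40 s × 1000 mL/L = 373.32 mL.
R = (PIP − Pplat)/V̇ = (34 − 24) / 0.9333 = 10.0/0.9333 = 10.715 cmH2O·s/L.
C = Vt/(Pplat − PEEP) = 373.32 / (24 − 12) = 373.32/12.0 = 31.11 mL/cmH2O.
τ = R × C = 10.715 × 0.03111 L/cmH2O = 0.3333 s.
Fraction remaining = e^(−Te/τ) = e^(−0.47/0.3333) = 0.2441; trapped volume = 373.32 × 0.2441 = 91.127 mL.
Additional alveolar pressure from trapping ≈ V_trapped / C = 91.127 / 31.11 = 2.929 cmH2O.

2.9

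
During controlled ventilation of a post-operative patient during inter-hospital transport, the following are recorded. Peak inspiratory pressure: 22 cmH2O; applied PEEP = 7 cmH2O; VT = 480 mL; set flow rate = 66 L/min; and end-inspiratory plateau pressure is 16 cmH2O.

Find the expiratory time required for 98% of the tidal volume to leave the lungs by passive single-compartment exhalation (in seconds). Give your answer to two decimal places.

Flow: 66 L/min ÷ 60 = 1.1 L/s.
R = (PIP − Pplat)/V̇ = (22 − 16) / 1.1 = 6.0/1.1 = 5.455 cmH2O·s/L.
C = Vt/(Pplat − PEEP) = 480.0 / (16 − 7) = 480.0/9.0 = 53.333 mL/cmH2O.
τ = R × C = 5.455 × 0.05333 L/cmH2O = 0.2909 s.
t = −τ·ln(1 − 0.98) = −0.2909·ln(0.02) = 1.138 s.

1.14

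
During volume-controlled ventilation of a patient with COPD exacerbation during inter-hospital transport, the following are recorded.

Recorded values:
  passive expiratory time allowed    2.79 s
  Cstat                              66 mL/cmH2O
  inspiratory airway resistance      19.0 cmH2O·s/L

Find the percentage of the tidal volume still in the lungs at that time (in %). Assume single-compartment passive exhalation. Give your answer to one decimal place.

τ = R × C = 19.0 × 66 mL/cmH2O = 19.0 × 0.066 L/cmH2O = 1.254 s.
Passive exhalation: V(t)/V₀ = e^(−t/τ) = e^(−2.79/1.254) = 0.1081.
Fraction remaining = 0.1081 → 10.81%.

10.8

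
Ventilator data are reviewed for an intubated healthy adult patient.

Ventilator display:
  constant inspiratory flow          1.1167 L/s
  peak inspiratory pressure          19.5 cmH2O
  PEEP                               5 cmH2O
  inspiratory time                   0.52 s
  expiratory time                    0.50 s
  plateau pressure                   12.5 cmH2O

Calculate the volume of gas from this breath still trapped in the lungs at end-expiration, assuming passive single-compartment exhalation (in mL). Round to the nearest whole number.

Vt = flow × Ti = 1.1167 L/s × 0.52 s × 1000 mL/L = 580.68 mL.
R = (PIP − Pplat)/V̇ = (19.5 − 12.5) / 1.1167 = 7.0/1.1167 = 6.268 cmH2O·s/L.
C = Vt/(Pplat − PEEP) = 580.68 / (12.5 − 5) = 580.68/7.5 = 77.424 mL/cmH2O.
τ = R × C = 6.268 × 0.07742 L/cmH2O = 0.4853 s.
Fraction remaining = e^(−Te/τ) = e^(−0.50/0.4853) = 0.3569.
Trapped volume = 580.68 × 0.3569 = 207.24 mL.

207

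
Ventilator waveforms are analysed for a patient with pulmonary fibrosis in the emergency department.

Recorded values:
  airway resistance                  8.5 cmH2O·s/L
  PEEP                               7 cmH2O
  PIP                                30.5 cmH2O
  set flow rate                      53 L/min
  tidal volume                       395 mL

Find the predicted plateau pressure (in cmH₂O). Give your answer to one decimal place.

Flow: 53 L/min ÷ 60 = 0.8833 L/s.
Pplat = PIP − Raw × flow = 30.5 − 8.5 × 0.8833 = 30.5 − 7.508 = 22.992 cmH2O.

23.0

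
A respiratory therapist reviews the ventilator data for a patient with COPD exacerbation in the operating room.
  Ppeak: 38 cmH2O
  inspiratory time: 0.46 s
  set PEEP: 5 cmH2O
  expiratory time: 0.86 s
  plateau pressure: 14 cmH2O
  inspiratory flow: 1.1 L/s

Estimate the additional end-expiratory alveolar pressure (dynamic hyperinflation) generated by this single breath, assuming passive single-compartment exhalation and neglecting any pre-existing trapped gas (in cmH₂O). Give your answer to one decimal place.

4.5

Vt = flow × Ti = 1.1 L/s × 0.46 s × 1000 mL/L = 506.0 mL.
R = (PIP − Pplat)/V̇ = (38 − 14) / 1.1 = 24.0/1.1 = 21.818 cmH2O·s/L.
C = Vt/(Pplat − PEEP) = 506.0 / (14 − 5) = 506.0/9.0 = 56.222 mL/cmH2O.
τ = R × C = 21.818 × 0.05622 L/cmH2O = 1.227 s.
Fraction remaining = e^(−Te/τ) = e^(−0.86/1.227) = 0.4961; trapped volume = 506.0 × 0.4961 = 251.03 mL.
Additional alveolar pressure from trapping ≈ V_trapped / C = 251.03 / 56.222 = 4.465 cmH2O.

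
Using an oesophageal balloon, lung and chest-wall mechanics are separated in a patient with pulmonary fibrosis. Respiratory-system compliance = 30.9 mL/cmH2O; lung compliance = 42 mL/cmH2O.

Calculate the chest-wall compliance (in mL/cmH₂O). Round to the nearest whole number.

117

1/Ccw = 1/Crs − 1/CL.
1/Ccw = 1/30.9 − 1/42 = 0.008553.
Ccw = 116.92 mL/cmH2O.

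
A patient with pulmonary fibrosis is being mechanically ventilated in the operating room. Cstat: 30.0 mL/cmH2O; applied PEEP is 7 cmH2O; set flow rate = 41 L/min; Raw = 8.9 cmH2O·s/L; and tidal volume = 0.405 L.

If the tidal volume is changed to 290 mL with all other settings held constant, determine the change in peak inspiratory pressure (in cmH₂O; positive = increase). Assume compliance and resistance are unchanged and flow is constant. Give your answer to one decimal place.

PIP = Vt/C + R·V̇ + PEEP (constant-flow equation of motion).
Only the elastic term changes: ΔPIP = ΔVt / C = (290 − 405) / 30.0 = -3.833 cmH2O.

-3.8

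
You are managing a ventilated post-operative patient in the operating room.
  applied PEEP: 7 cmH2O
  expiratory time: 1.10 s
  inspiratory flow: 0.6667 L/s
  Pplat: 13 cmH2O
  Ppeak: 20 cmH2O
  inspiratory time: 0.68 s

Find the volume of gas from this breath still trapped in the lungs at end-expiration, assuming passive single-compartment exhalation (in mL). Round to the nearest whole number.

113

Vt = flow × Ti = 0.6667 L/s × 0.68 s × 1000 mL/L = 453.36 mL.
R = (PIP − Pplat)/V̇ = (20 − 13) / 0.6667 = 7.0/0.6667 = 10.499 cmH2O·s/L.
C = Vt/(Pplat − PEEP) = 453.36 / (13 − 7) = 453.36/6.0 = 75.56 mL/cmH2O.
τ = R × C = 10.499 × 0.07556 L/cmH2O = 0.7933 s.
Fraction remaining = e^(−Te/τ) = e^(−1.10/0.7933) = 0.2499.
Trapped volume = 453.36 × 0.2499 = 113.29 mL.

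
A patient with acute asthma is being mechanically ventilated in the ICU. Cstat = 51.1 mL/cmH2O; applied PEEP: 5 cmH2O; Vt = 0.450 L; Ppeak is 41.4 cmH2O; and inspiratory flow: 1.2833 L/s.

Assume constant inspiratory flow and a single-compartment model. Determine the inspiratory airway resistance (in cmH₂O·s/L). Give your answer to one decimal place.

21.5

Equation of motion (constant flow): PIP = Vt/C + R·V̇ + PEEP.
R·V̇ = PIP − Vt/C − PEEP = 41.4 − 450/51.1 − 5 = 41.4 − 8.806 − 5 = 27.594 cmH2O.
R = 27.594 / 1.2833 = 21.502 cmH2O·s/L.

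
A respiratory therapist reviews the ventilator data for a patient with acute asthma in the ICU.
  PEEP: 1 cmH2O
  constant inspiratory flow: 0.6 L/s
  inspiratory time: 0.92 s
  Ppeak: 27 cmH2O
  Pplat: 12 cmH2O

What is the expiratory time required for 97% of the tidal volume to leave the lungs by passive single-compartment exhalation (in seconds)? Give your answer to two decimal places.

Vt = flow × Ti = 0.6 L/s × 0.92 s × 1000 mL/L = 552.0 mL.
R = (PIP − Pplat)/V̇ = (27 − 12) / 0.6 = 15.0/0.6 = 25.0 cmH2O·s/L.
C = Vt/(Pplat − PEEP) = 552.0 / (12 − 1) = 552.0/11.0 = 50.182 mL/cmH2O.
τ = R × C = 25.0 × 0.05018 L/cmH2O = 1.255 s.
t = −τ·ln(1 − 0.97) = −1.255·ln(0.03) = 4.401 s.

4.40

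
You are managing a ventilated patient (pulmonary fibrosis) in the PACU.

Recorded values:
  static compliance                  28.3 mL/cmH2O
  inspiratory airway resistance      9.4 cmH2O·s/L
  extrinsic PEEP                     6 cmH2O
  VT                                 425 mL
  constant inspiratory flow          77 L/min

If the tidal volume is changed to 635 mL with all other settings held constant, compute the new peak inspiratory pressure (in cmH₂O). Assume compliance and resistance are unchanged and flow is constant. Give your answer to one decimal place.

40.5

Flow: 77 L/min ÷ 60 = 1.2833 L/s.
PIP = Vt/C + R·V̇ + PEEP (constant-flow equation of motion).
Only the elastic term changes: ΔPIP = ΔVt / C = (635 − 425) / 28.3 = 7.42 cmH2O.
Original PIP = 425/28.3 + 9.4×1.2833 + 6 = 33.081 cmH2O; new PIP = 33.081 + (7.42) = 40.501 cmH2O.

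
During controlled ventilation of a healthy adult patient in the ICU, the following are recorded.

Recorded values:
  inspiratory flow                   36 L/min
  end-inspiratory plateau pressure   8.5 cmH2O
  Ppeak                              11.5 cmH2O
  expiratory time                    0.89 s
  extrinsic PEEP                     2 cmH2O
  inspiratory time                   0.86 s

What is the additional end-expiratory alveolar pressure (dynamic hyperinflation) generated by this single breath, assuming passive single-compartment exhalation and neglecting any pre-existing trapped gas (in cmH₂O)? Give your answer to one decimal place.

Flow: 36 L/min ÷ 60 = 0.6 L/s.
Vt = flow × Ti = 0.6 L/s × 0.86 s × 1000 mL/L = 516.0 mL.
R = (PIP − Pplat)/V̇ = (11.5 − 8.5) / 0.6 = 3.0/0.6 = 5.0 cmH2O·s/L.
C = Vt/(Pplat − PEEP) = 516.0 / (8.5 − 2) = 516.0/6.5 = 79.385 mL/cmH2O.
τ = R × C = 5.0 × 0.07939 L/cmH2O = 0.397 s.
Fraction remaining = e^(−Te/τ) = e^(−0.89/0.397) = 0.1063; trapped volume = 516.0 × 0.1063 = 54.851 mL.
Additional alveolar pressure from trapping ≈ V_trapped / C = 54.851 / 79.385 = 0.6909 cmH2O.

0.7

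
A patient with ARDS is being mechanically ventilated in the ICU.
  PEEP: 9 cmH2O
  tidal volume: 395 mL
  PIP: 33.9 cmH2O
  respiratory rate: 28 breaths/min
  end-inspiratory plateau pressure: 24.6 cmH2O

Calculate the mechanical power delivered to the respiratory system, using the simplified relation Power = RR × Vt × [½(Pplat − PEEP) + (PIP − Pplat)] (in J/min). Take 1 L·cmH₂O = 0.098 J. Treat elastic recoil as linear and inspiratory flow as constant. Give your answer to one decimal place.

18.5

Per-breath work = Vt × [½(Pplat−PEEP) + (PIP−Pplat)] = 0.395 × [0.5×15.6 + 9.3] = 0.395 × 17.1 = 6.755 L·cmH2O.
Power = 28 × 6.755 = 189.14 L·cmH2O/min.
× 0.098 J/(L·cmH2O) → 18.536 J/min.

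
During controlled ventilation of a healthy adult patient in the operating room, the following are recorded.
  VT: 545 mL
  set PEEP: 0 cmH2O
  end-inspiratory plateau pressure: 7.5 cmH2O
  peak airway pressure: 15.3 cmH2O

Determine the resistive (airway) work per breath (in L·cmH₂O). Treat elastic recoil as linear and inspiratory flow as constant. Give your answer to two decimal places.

4.25

With constant inspiratory flow the resistive pressure is constant at PIP − Pplat = 15.3 − 7.5 = 7.8 cmH2O, so resistive work = 7.8 × 0.545 = 4.251 L·cmH2O.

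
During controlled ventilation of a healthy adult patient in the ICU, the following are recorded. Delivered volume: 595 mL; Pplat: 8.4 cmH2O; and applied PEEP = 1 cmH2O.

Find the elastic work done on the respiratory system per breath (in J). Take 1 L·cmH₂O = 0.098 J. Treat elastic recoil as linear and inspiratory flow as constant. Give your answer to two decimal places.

Elastic work ≈ ½ × (Pplat − PEEP) × Vt = 0.5 × (8.4 − 1) × 0.595 L = 0.5 × 7.4 × 0.595 = 2.202 L·cmH2O.
× 0.098 J/(L·cmH2O) → 0.2158 J.

0.22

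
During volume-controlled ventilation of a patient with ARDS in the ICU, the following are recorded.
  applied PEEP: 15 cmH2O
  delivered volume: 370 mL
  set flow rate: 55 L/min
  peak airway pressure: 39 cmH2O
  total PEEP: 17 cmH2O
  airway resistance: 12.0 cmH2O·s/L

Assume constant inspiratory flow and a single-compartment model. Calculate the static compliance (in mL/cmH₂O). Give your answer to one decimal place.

Flow: 55 L/min ÷ 60 = 0.9167 L/s.
Total PEEP = 17 cmH2O (set 15 + intrinsic 2); this is the baseline alveolar pressure.
Equation of motion (constant flow): PIP = Vt/C + R·V̇ + PEEP.
Vt/C = PIP − R·V̇ − PEEP = 39 − 12.0×0.9167 − 17 = 39 − 11.0 − 17 = 11.0 cmH2O.
C = Vt / 11.0 = 370 / 11.0 = 33.636 mL/cmH2O.

33.6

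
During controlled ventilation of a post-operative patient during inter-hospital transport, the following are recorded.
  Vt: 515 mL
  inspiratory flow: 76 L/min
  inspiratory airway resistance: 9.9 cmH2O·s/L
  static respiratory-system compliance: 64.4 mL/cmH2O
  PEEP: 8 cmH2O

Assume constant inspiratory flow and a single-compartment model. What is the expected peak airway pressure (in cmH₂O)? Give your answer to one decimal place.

28.5

Flow: 76 L/min ÷ 60 = 1.2667 L/s.
Equation of motion (constant flow): PIP = Vt/C + R·V̇ + PEEP.
PIP = 515/64.4 + 9.9×1.2667 + 8 = 7.997 + 12.54 + 8 = 28.537 cmH2O.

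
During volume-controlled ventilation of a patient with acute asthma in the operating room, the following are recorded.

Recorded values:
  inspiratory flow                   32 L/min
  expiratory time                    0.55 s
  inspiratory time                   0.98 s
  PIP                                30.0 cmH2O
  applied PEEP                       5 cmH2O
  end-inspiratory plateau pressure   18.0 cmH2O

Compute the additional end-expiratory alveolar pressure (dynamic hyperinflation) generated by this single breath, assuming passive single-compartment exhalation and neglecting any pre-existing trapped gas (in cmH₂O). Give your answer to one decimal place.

7.1

Flow: 32 L/min ÷ 60 = 0.5333 L/s.
Vt = flow × Ti = 0.5333 L/s × 0.98 s × 1000 mL/L = 522.63 mL.
R = (PIP − Pplat)/V̇ = (30.0 − 18.0) / 0.5333 = 12.0/0.5333 = 22.501 cmH2O·s/L.
C = Vt/(Pplat − PEEP) = 522.63 / (18.0 − 5) = 522.63/13.0 = 40.202 mL/cmH2O.
τ = R × C = 22.501 × 0.0402 L/cmH2O = 0.9045 s.
Fraction remaining = e^(−Te/τ) = e^(−0.55/0.9045) = 0.5444; trapped volume = 522.63 × 0.5444 = 284.52 mL.
Additional alveolar pressure from trapping ≈ V_trapped / C = 284.52 / 40.202 = 7.077 cmH2O.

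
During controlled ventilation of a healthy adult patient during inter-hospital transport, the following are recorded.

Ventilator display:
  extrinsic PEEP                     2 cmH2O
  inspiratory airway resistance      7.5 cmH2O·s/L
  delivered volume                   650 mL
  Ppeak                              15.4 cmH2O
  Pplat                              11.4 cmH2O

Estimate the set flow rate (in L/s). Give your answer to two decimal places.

0.53

flow = (PIP − Pplat) / Raw = 4.0 / 7.5 = 0.5333 L/s.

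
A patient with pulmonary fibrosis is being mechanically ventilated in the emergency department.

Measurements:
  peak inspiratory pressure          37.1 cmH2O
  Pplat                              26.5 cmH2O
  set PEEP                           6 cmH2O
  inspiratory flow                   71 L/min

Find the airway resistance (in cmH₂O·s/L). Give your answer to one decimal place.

9.0

Flow: 71 L/min ÷ 60 = 1.1833 L/s.
Raw = (PIP − Pplat) / flow = (37.1 − 26.5) / 1.1833 = 10.6 / 1.1833 = 8.958 cmH2O·s/L.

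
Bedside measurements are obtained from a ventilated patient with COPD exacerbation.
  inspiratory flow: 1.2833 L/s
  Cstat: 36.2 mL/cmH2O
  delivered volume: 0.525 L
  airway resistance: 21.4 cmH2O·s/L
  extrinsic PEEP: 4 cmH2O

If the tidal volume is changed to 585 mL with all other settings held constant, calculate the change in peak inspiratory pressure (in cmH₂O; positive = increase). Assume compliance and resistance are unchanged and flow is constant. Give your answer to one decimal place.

PIP = Vt/C + R·V̇ + PEEP (constant-flow equation of motion).
Only the elastic term changes: ΔPIP = ΔVt / C = (585 − 525) / 36.2 = 1.657 cmH2O.

1.7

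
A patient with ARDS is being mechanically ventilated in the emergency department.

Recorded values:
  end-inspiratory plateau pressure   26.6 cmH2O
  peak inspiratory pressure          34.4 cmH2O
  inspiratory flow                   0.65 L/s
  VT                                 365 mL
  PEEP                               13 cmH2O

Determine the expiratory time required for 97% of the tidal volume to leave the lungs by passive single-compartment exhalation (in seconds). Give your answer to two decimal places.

1.13

R = (PIP − Pplat)/V̇ = (34.4 − 26.6) / 0.65 = 7.8/0.65 = 12.0 cmH2O·s/L.
C = Vt/(Pplat − PEEP) = 365.0 / (26.6 − 13) = 365.0/13.6 = 26.838 mL/cmH2O.
τ = R × C = 12.0 × 0.02684 L/cmH2O = 0.3221 s.
t = −τ·ln(1 − 0.97) = −0.3221·ln(0.03) = 1.129 s.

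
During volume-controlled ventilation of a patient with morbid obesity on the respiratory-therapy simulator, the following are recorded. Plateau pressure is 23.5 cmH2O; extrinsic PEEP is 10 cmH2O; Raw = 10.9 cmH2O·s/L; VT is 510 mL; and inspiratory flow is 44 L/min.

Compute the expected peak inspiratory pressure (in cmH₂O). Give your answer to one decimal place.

31.5

Flow: 44 L/min ÷ 60 = 0.7333 L/s.
PIP = Pplat + Raw × flow = 23.5 + 10.9 × 0.7333 = 23.5 + 7.993 = 31.493 cmH2O.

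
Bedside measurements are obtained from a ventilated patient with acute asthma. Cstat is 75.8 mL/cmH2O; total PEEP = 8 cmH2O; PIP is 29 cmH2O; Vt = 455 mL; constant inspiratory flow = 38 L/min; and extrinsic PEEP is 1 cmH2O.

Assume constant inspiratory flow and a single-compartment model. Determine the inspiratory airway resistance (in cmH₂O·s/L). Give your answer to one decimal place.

23.7

Flow: 38 L/min ÷ 60 = 0.6333 L/s.
Total PEEP = 8 cmH2O (set 1 + intrinsic 7); this is the baseline alveolar pressure.
Equation of motion (constant flow): PIP = Vt/C + R·V̇ + PEEP.
R·V̇ = PIP − Vt/C − PEEP = 29 − 455/75.8 − 8 = 29 − 6.003 − 8 = 14.997 cmH2O.
R = 14.997 / 0.6333 = 23.681 cmH2O·s/L.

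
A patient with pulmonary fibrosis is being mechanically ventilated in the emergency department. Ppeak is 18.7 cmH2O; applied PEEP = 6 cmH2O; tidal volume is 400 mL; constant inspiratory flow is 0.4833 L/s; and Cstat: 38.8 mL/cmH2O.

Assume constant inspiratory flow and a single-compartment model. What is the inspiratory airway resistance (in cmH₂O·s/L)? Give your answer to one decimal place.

4.9

Equation of motion (constant flow): PIP = Vt/C + R·V̇ + PEEP.
R·V̇ = PIP − Vt/C − PEEP = 18.7 − 400/38.8 − 6 = 18.7 − 10.309 − 6 = 2.391 cmH2O.
R = 2.391 / 0.4833 = 4.947 cmH2O·s/L.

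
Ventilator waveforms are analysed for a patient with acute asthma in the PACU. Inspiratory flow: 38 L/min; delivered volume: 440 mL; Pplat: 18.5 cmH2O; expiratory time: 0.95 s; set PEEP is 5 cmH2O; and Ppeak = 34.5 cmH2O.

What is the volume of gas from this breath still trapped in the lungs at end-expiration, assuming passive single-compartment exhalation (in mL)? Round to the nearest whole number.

Flow: 38 L/min ÷ 60 = 0.6333 L/s.
R = (PIP − Pplat)/V̇ = (34.5 − 18.5) / 0.6333 = 16.0/0.6333 = 25.264 cmH2O·s/L.
C = Vt/(Pplat − PEEP) = 440.0 / (18.5 − 5) = 440.0/13.5 = 32.593 mL/cmH2O.
τ = R × C = 25.264 × 0.03259 L/cmH2O = 0.8234 s.
Fraction remaining = e^(−Te/τ) = e^(−0.95/0.8234) = 0.3155.
Trapped volume = 440.0 × 0.3155 = 138.82 mL.

139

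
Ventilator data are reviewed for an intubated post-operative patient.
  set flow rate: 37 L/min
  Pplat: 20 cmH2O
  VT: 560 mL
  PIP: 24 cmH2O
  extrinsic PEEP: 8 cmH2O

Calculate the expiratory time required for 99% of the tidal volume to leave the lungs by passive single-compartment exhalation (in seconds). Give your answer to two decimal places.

Flow: 37 L/min ÷ 60 = 0.6167 L/s.
R = (PIP − Pplat)/V̇ = (24 − 20) / 0.6167 = 4.0/0.6167 = 6.486 cmH2O·s/L.
C = Vt/(Pplat − PEEP) = 560.0 / (20 − 8) = 560.0/12.0 = 46.667 mL/cmH2O.
τ = R × C = 6.486 × 0.04667 L/cmH2O = 0.3027 s.
t = −τ·ln(1 − 0.99) = −0.3027·ln(0.01) = 1.394 s.

1.39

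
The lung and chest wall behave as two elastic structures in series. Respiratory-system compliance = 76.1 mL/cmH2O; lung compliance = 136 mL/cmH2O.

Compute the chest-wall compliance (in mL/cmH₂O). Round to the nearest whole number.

1/Ccw = 1/Crs − 1/CL.
1/Ccw = 1/76.1 − 1/136 = 0.005788.
Ccw = 172.77 mL/cmH2O.

173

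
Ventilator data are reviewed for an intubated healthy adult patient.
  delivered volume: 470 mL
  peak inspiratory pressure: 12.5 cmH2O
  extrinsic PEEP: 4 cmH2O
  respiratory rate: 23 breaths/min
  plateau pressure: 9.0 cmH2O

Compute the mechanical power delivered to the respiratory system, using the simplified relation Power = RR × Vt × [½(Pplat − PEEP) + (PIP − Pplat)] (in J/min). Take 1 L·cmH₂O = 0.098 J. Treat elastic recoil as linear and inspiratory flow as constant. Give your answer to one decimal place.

Per-breath work = Vt × [½(Pplat−PEEP) + (PIP−Pplat)] = 0.470 × [0.5×5.0 + 3.5] = 0.470 × 6.0 = 2.82 L·cmH2O.
Power = 23 × 2.82 = 64.86 L·cmH2O/min.
× 0.098 J/(L·cmH2O) → 6.356 J/min.

6.4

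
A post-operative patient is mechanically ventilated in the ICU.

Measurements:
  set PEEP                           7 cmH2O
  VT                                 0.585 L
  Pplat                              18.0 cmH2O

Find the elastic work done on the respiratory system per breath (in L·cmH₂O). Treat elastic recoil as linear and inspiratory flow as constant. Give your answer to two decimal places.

Elastic work ≈ ½ × (Pplat − PEEP) × Vt = 0.5 × (18.0 − 7) × 0.585 L = 0.5 × 11.0 × 0.585 = 3.218 L·cmH2O.

3.22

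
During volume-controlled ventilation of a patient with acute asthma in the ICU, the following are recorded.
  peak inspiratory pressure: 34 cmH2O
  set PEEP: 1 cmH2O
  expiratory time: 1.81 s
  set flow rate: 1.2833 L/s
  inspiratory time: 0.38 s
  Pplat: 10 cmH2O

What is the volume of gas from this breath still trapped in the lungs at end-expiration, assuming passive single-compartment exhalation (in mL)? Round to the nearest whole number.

82

Vt = flow × Ti = 1.2833 L/s × 0.38 s × 1000 mL/L = 487.65 mL.
R = (PIP − Pplat)/V̇ = (34 − 10) / 1.2833 = 24.0/1.2833 = 18.702 cmH2O·s/L.
C = Vt/(Pplat − PEEP) = 487.65 / (10 − 1) = 487.65/9.0 = 54.183 mL/cmH2O.
τ = R × C = 18.702 × 0.05418 L/cmH2O = 1.013 s.
Fraction remaining = e^(−Te/τ) = e^(−1.81/1.013) = 0.1675.
Trapped volume = 487.65 × 0.1675 = 81.681 mL.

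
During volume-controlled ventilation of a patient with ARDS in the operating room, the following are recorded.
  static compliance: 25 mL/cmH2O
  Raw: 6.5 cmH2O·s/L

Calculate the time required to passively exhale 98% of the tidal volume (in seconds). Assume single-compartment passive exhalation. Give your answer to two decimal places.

τ = R × C = 6.5 × 25 mL/cmH2O = 6.5 × 0.025 L/cmH2O = 0.1625 s.
Exhaled fraction f = 1 − e^(−t/τ) → t = −τ·ln(1 − f) = −0.1625·ln(0.02) = 0.6357 s.

0.64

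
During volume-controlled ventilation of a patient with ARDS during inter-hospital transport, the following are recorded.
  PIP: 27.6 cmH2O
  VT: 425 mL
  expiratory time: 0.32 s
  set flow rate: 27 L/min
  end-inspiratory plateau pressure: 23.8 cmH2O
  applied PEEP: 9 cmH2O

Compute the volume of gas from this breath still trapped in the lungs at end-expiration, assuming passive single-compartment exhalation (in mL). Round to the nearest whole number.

114

Flow: 27 L/min ÷ 60 = 0.45 L/s.
R = (PIP − Pplat)/V̇ = (27.6 − 23.8) / 0.45 = 3.8/0.45 = 8.444 cmH2O·s/L.
C = Vt/(Pplat − PEEP) = 425.0 / (23.8 − 9) = 425.0/14.8 = 28.716 mL/cmH2O.
τ = R × C = 8.444 × 0.02872 L/cmH2O = 0.2425 s.
Fraction remaining = e^(−Te/τ) = e^(−0.32/0.2425) = 0.2672.
Trapped volume = 425.0 × 0.2672 = 113.56 mL.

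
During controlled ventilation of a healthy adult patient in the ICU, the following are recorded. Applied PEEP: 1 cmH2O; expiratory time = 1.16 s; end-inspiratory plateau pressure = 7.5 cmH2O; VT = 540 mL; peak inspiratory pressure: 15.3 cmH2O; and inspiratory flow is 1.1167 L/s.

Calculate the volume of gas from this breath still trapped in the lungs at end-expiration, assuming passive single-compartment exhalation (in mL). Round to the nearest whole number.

73

R = (PIP − Pplat)/V̇ = (15.3 − 7.5) / 1.1167 = 7.8/1.1167 = 6.985 cmH2O·s/L.
C = Vt/(Pplat − PEEP) = 540.0 / (7.5 − 1) = 540.0/6.5 = 83.077 mL/cmH2O.
τ = R × C = 6.985 × 0.08308 L/cmH2O = 0.5803 s.
Fraction remaining = e^(−Te/τ) = e^(−1.16/0.5803) = 0.1355.
Trapped volume = 540.0 × 0.1355 = 73.17 mL.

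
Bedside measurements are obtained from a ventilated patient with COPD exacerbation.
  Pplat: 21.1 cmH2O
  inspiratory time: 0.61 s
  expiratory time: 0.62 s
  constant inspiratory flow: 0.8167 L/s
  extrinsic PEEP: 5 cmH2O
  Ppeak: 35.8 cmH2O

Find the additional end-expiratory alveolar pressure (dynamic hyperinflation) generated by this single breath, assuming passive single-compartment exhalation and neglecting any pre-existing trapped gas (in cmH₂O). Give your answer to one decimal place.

Vt = flow × Ti = 0.8167 L/s × 0.61 s × 1000 mL/L = 498.19 mL.
R = (PIP − Pplat)/V̇ = (35.8 − 21.1) / 0.8167 = 14.7/0.8167 = 17.999 cmH2O·s/L.
C = Vt/(Pplat − PEEP) = 498.19 / (21.1 − 5) = 498.19/16.1 = 30.943 mL/cmH2O.
τ = R × C = 17.999 × 0.03094 L/cmH2O = 0.5569 s.
Fraction remaining = e^(−Te/τ) = e^(−0.62/0.5569) = 0.3285; trapped volume = 498.19 × 0.3285 = 163.66 mL.
Additional alveolar pressure from trapping ≈ V_trapped / C = 163.66 / 30.943 = 5.289 cmH2O.

5.3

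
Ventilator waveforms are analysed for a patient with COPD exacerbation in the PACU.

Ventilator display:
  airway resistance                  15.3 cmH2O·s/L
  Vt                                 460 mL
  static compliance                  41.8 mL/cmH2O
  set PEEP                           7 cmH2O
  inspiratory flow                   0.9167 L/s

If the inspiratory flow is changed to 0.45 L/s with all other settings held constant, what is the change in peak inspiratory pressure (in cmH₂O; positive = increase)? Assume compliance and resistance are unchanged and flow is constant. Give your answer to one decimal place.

PIP = Vt/C + R·V̇ + PEEP (constant-flow equation of motion).
Only the resistive term changes: ΔPIP = R × ΔV̇ = 15.3 × (0.45 − 0.9167) = 15.3 × -0.4667 = -7.141 cmH2O.

-7.1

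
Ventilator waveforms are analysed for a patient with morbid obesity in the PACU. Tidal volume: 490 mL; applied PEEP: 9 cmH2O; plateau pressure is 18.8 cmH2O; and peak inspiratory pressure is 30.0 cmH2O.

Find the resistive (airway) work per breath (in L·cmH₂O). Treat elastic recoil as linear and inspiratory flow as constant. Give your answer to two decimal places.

With constant inspiratory flow the resistive pressure is constant at PIP − Pplat = 30.0 − 18.8 = 11.2 cmH2O, so resistive work = 11.2 × 0.490 = 5.488 L·cmH2O.

5.49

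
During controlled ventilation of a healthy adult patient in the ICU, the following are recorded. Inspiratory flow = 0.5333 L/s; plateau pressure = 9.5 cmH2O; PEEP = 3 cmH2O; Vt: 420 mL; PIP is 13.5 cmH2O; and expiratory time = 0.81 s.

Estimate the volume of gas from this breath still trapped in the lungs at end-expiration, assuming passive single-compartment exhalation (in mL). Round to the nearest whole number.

R = (PIP − Pplat)/V̇ = (13.5 − 9.5) / 0.5333 = 4.0/0.5333 = 7.5 cmH2O·s/L.
C = Vt/(Pplat − PEEP) = 420.0 / (9.5 − 3) = 420.0/6.5 = 64.615 mL/cmH2O.
τ = R × C = 7.5 × 0.06462 L/cmH2O = 0.4847 s.
Fraction remaining = e^(−Te/τ) = e^(−0.81/0.4847) = 0.188.
Trapped volume = 420.0 × 0.188 = 78.96 mL.

79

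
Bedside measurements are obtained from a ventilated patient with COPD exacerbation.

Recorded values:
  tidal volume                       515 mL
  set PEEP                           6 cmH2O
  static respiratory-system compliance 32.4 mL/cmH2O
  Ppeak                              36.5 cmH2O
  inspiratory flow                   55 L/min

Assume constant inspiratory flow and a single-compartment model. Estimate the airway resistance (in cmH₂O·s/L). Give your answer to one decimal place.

Flow: 55 L/min ÷ 60 = 0.9167 L/s.
Equation of motion (constant flow): PIP = Vt/C + R·V̇ + PEEP.
R·V̇ = PIP − Vt/C − PEEP = 36.5 − 515/32.4 − 6 = 36.5 − 15.895 − 6 = 14.605 cmH2O.
R = 14.605 / 0.9167 = 15.932 cmH2O·s/L.

15.9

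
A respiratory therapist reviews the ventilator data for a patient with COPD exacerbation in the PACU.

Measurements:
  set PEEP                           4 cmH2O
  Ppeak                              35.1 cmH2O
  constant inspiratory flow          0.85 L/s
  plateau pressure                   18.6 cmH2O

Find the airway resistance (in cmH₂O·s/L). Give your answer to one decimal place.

Raw = (PIP − Pplat) / flow = (35.1 − 18.6) / 0.85 = 16.5 / 0.85 = 19.412 cmH2O·s/L.

19.4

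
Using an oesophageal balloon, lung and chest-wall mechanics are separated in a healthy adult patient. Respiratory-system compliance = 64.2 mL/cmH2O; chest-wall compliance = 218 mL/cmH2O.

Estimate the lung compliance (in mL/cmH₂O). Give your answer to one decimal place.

91.0

1/CL = 1/Crs − 1/Ccw.
1/CL = 1/64.2 − 1/218 = 0.01099.
CL = 90.992 mL/cmH2O.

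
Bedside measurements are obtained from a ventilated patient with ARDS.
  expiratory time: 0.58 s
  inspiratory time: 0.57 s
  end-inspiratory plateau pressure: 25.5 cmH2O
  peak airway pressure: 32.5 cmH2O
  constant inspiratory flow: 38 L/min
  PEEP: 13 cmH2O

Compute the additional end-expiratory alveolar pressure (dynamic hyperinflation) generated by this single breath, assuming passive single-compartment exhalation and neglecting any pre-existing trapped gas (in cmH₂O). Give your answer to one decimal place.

2.0

Flow: 38 L/min ÷ 60 = 0.6333 L/s.
Vt = flow × Ti = 0.6333 L/s × 0.57 s × 1000 mL/L = 360.98 mL.
R = (PIP − Pplat)/V̇ = (32.5 − 25.5) / 0.6333 = 7.0/0.6333 = 11.053 cmH2O·s/L.
C = Vt/(Pplat − PEEP) = 360.98 / (25.5 − 13) = 360.98/12.5 = 28.878 mL/cmH2O.
τ = R × C = 11.053 × 0.02888 L/cmH2O = 0.3192 s.
Fraction remaining = e^(−Te/τ) = e^(−0.58/0.3192) = 0.1625; trapped volume = 360.98 × 0.1625 = 58.659 mL.
Additional alveolar pressure from trapping ≈ V_trapped / C = 58.659 / 28.878 = 2.031 cmH2O.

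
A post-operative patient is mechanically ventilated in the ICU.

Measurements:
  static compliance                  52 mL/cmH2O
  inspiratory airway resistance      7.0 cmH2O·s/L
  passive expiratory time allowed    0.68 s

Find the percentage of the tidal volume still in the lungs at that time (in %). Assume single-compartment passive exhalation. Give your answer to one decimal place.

τ = R × C = 7.0 × 52 mL/cmH2O = 7.0 × 0.052 L/cmH2O = 0.364 s.
Passive exhalation: V(t)/V₀ = e^(−t/τ) = e^(−0.68/0.364) = 0.1544.
Fraction remaining = 0.1544 → 15.44%.

15.4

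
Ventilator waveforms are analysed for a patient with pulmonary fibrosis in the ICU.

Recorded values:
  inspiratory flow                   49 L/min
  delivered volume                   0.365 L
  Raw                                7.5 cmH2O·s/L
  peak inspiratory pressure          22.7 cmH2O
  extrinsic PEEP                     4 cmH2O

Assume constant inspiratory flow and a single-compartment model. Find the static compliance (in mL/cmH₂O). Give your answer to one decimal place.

Flow: 49 L/min ÷ 60 = 0.8167 L/s.
Equation of motion (constant flow): PIP = Vt/C + R·V̇ + PEEP.
Vt/C = PIP − R·V̇ − PEEP = 22.7 − 7.5×0.8167 − 4 = 22.7 − 6.125 − 4 = 12.575 cmH2O.
C = Vt / 12.575 = 365 / 12.575 = 29.026 mL/cmH2O.

29.0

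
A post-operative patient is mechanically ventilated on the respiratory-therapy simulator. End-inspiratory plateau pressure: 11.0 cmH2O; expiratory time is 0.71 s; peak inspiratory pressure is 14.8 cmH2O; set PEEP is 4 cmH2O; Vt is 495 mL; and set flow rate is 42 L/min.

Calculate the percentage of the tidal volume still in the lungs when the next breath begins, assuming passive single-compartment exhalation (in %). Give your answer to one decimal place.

15.7

Flow: 42 L/min ÷ 60 = 0.7 L/s.
R = (PIP − Pplat)/V̇ = (14.8 − 11.0) / 0.7 = 3.8/0.7 = 5.429 cmH2O·s/L.
C = Vt/(Pplat − PEEP) = 495.0 / (11.0 − 4) = 495.0/7.0 = 70.714 mL/cmH2O.
τ = R × C = 5.429 × 0.07071 L/cmH2O = 0.3839 s.
Fraction remaining at end-expiration = e^(−Te/τ) = e^(−0.71/0.3839) = 0.1573 → 15.73%.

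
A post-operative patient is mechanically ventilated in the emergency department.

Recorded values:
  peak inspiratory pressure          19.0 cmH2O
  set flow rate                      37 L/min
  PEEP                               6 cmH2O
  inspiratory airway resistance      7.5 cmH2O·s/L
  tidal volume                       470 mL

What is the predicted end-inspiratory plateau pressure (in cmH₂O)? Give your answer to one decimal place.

Flow: 37 L/min ÷ 60 = 0.6167 L/s.
Pplat = PIP − Raw × flow = 19.0 − 7.5 × 0.6167 = 19.0 − 4.625 = 14.375 cmH2O.

14.4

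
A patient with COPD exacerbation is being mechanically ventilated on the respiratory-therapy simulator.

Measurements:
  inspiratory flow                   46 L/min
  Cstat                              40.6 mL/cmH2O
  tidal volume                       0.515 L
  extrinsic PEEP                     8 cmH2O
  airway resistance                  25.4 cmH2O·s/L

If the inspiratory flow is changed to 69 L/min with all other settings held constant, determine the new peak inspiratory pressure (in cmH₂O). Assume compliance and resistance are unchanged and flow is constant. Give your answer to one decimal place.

49.9

Flow: 46 L/min ÷ 60 = 0.7667 L/s.
New flow: 69 L/min ÷ 60 = 1.15 L/s.
PIP = Vt/C + R·V̇ + PEEP (constant-flow equation of motion).
Only the resistive term changes: ΔPIP = R × ΔV̇ = 25.4 × (1.15 − 0.7667) = 25.4 × 0.3833 = 9.736 cmH2O.
Original PIP = 515/40.6 + 25.4×0.7667 + 8 = 40.159 cmH2O; new PIP = 40.159 + (9.736) = 49.895 cmH2O.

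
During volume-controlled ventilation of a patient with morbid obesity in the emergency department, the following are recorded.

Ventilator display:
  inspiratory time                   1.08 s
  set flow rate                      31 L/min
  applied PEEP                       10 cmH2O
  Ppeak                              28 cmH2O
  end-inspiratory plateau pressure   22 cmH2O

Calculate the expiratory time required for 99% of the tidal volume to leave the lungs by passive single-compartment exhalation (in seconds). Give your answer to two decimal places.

2.49

Flow: 31 L/min ÷ 60 = 0.5167 L/s.
Vt = flow × Ti = 0.5167 L/s × 1.08 s × 1000 mL/L = 558.04 mL.
R = (PIP − Pplat)/V̇ = (28 − 22) / 0.5167 = 6.0/0.5167 = 11.612 cmH2O·s/L.
C = Vt/(Pplat − PEEP) = 558.04 / (22 − 10) = 558.04/12.0 = 46.503 mL/cmH2O.
τ = R × C = 11.612 × 0.0465 L/cmH2O = 0.54 s.
t = −τ·ln(1 − 0.99) = −0.54·ln(0.01) = 2.487 s.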